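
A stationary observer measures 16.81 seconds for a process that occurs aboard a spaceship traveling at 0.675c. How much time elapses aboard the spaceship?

Dilated time Δt = 16.81 seconds
γ = 1/√(1 - 0.675²) = 1.3553
Δt₀ = Δt/γ = 16.81/1.3553 = 12.40 seconds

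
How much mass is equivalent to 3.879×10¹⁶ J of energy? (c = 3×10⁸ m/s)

From E = mc², we get m = E/c²
c² = (3×10⁸)² = 9×10¹⁶ m²/s²
m = 3.879×10¹⁶ / 9×10¹⁶ = 0.4310 kg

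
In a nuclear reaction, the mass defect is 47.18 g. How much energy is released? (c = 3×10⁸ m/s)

Convert mass defect: Δm = 47.18 g = 0.04718 kg
E = Δm·c² = 0.04718 × (3×10⁸)²
= 0.04718 × 9×10¹⁶ = 4.246×10¹⁵ J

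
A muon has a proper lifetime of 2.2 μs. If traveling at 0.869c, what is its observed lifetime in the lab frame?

Proper lifetime τ₀ = 2.2 μs
γ = 1/√(1 - 0.869²) = 2.021
τ = γτ₀ = 2.021 × 2.2 μs = 4.446 μs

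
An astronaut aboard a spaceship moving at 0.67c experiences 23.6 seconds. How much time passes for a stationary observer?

Proper time Δt₀ = 23.6 seconds
γ = 1/√(1 - 0.67²) = 1.347
Δt = γΔt₀ = 1.347 × 23.6 = 31.79 seconds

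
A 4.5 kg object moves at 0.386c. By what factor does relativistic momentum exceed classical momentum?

p_rel = γmv, p_class = mv
Ratio = γ = 1/√(1 - 0.386²) = 1.084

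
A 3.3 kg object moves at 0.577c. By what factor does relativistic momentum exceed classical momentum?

p_rel = γmv, p_class = mv
Ratio = γ = 1/√(1 - 0.577²) = 1.224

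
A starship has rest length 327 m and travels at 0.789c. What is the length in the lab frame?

Proper length L₀ = 327 m
γ = 1/√(1 - 0.789²) = 1.628
L = L₀/γ = 327/1.628 = 200.9 m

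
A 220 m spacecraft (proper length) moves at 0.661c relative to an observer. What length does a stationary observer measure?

Proper length L₀ = 220 m
γ = 1/√(1 - 0.661²) = 1.3326
L = L₀/γ = 220/1.3326 = 165.1 m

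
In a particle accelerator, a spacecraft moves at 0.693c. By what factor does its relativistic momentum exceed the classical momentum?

p_rel = γmv, p_class = mv
Ratio = γ = 1/√(1 - 0.693²)
= 1/√(0.519751) = 1.387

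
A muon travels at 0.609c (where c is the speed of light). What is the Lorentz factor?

v/c = 0.609, so (v/c)² = 0.370881
1 - (v/c)² = 0.629119
γ = 1/√(0.629119) = 1.261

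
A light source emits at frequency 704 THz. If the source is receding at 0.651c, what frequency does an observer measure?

β = v/c = 0.651
(1-β)/(1+β) = 0.349/1.651 = 0.2114
Doppler factor = √(0.2114) = 0.4598
f_obs = 704 × 0.4598 = 323.7 THz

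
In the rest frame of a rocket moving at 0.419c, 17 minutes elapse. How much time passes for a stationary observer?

Proper time Δt₀ = 17 minutes
γ = 1/√(1 - 0.419²) = 1.101
Δt = γΔt₀ = 1.101 × 17 = 18.72 minutes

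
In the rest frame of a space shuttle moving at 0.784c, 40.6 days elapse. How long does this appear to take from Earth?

Proper time Δt₀ = 40.6 days
γ = 1/√(1 - 0.784²) = 1.6109
Δt = γΔt₀ = 1.6109 × 40.6 = 65.40 days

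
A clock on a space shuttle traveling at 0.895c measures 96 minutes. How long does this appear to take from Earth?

Proper time Δt₀ = 96 minutes
γ = 1/√(1 - 0.895²) = 2.242
Δt = γΔt₀ = 2.242 × 96 = 215.2 minutes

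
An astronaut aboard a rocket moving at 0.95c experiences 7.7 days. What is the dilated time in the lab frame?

Proper time Δt₀ = 7.7 days
γ = 1/√(1 - 0.95²) = 3.203
Δt = γΔt₀ = 3.203 × 7.7 = 24.66 days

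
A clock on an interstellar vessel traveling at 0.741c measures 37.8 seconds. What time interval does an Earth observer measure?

Proper time Δt₀ = 37.8 seconds
γ = 1/√(1 - 0.741²) = 1.4892
Δt = γΔt₀ = 1.4892 × 37.8 = 56.29 seconds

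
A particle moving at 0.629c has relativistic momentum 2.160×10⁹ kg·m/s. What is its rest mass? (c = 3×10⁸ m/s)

γ = 1/√(1 - 0.629²) = 1.2863
v = 0.629 × 3×10⁸ = 1.887×10⁸ m/s
m = p/(γv) = 2.160×10⁹/(1.2863 × 1.887×10⁸) = 8.899 kg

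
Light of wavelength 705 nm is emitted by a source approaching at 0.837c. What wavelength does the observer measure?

β = 0.837
Wavelength Doppler factor = √(0.163/1.837) = √(0.08873) = 0.2979
λ_obs = 705 × 0.2979 = 210.0 nm (blueshift)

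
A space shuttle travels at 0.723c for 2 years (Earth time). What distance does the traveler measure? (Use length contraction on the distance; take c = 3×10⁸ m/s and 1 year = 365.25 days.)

Earth distance: d = v × t = 0.723c × 2 yr = 1.36897×10¹⁶ m
γ = 1.44750
d' = d/γ = 1.36897×10¹⁶/1.44750 = 9.457×10¹⁵ m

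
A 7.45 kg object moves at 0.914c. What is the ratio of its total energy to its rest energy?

E = γmc², E₀ = mc²
E/E₀ = γ = 1/√(1 - 0.914²) = 2.465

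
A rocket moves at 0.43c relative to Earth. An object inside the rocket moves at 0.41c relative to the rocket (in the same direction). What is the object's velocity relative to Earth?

u = (u' + v)/(1 + u'v/c²)
Numerator: 0.41 + 0.43 = 0.84
Denominator: 1 + 0.1763 = 1.1763
u = 0.84/1.1763 = 0.7141c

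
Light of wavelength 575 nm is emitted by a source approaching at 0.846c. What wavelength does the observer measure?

β = 0.846
Wavelength Doppler factor = √(0.154/1.846) = √(0.08342) = 0.2888
λ_obs = 575 × 0.2888 = 166.1 nm (blueshift)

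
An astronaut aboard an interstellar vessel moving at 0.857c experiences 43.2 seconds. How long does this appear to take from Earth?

Proper time Δt₀ = 43.2 seconds
γ = 1/√(1 - 0.857²) = 1.9406
Δt = γΔt₀ = 1.9406 × 43.2 = 83.83 seconds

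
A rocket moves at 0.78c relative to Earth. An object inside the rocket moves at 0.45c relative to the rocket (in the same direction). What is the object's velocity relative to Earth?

u = (u' + v)/(1 + u'v/c²)
Numerator: 0.45 + 0.78 = 1.23
Denominator: 1 + 0.351 = 1.351
u = 1.23/1.351 = 0.9104c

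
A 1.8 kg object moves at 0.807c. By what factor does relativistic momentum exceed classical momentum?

p_rel = γmv, p_class = mv
Ratio = γ = 1/√(1 - 0.807²) = 1.693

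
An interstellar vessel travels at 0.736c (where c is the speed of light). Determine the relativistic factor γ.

v/c = 0.736, so (v/c)² = 0.541696
1 - (v/c)² = 0.458304
γ = 1/√(0.458304) = 1.477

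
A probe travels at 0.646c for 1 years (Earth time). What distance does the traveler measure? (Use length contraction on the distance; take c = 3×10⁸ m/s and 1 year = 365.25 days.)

Earth distance: d = v × t = 0.646c × 1 yr = 6.11586×10¹⁵ m
γ = 1.31004
d' = d/γ = 6.11586×10¹⁵/1.31004 = 4.668×10¹⁵ m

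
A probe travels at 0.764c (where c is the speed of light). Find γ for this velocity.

v/c = 0.764, so (v/c)² = 0.583696
1 - (v/c)² = 0.416304
γ = 1/√(0.416304) = 1.550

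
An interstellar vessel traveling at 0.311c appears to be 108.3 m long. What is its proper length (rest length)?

Contracted length L = 108.3 m
γ = 1/√(1 - 0.311²) = 1.0522
L₀ = γL = 1.0522 × 108.3 = 114.0 m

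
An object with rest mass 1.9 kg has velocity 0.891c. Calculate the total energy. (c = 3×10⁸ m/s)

γ = 1/√(1 - 0.891²) = 2.2026
mc² = 1.9 × (3×10⁸)² = 1.710×10¹⁷ J
E = γmc² = 2.2026 × 1.710×10¹⁷ = 3.766×10¹⁷ J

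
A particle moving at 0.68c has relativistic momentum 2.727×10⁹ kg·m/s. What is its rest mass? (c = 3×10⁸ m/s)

γ = 1/√(1 - 0.68²) = 1.3639
v = 0.68 × 3×10⁸ = 2.040×10⁸ m/s
m = p/(γv) = 2.727×10⁹/(1.3639 × 2.040×10⁸) = 9.801 kg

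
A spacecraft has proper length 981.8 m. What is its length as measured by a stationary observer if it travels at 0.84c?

Proper length L₀ = 981.8 m
γ = 1/√(1 - 0.84²) = 1.843
L = L₀/γ = 981.8/1.843 = 532.7 m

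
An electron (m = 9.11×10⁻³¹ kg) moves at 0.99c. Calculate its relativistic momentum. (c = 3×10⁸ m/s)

γ = 1/√(1 - 0.99²) = 7.089
v = 0.99 × 3×10⁸ = 2.970×10⁸ m/s
p = γmv = 7.089 × 9.11×10⁻³¹ × 2.970×10⁸ = 1.918×10⁻²¹ kg·m/s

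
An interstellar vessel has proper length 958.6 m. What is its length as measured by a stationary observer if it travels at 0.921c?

Proper length L₀ = 958.6 m
γ = 1/√(1 - 0.921²) = 2.567
L = L₀/γ = 958.6/2.567 = 373.4 m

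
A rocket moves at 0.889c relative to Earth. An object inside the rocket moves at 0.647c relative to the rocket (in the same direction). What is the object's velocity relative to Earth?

u = (u' + v)/(1 + u'v/c²)
Numerator: 0.647 + 0.889 = 1.536
Denominator: 1 + 0.575183 = 1.575183
u = 1.536/1.575183 = 0.9751c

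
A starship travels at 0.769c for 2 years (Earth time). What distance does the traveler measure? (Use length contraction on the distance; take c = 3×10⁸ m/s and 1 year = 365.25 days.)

Earth distance: d = v × t = 0.769c × 2 yr = 1.4561×10¹⁶ m
γ = 1.5643
d' = d/γ = 1.4561×10¹⁶/1.5643 = 9.308×10¹⁵ m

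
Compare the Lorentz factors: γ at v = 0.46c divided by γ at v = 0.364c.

γ₁ = 1/√(1 - 0.46²) = 1.1262
γ₂ = 1/√(1 - 0.364²) = 1.0737
γ₁/γ₂ = 1.1262/1.0737 = 1.049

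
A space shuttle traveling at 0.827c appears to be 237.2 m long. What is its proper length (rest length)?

Contracted length L = 237.2 m
γ = 1/√(1 - 0.827²) = 1.7787
L₀ = γL = 1.7787 × 237.2 = 421.9 m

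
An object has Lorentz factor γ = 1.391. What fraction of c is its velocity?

From γ = 1/√(1 - v²/c²):
1/γ² = 1/1.391² = 0.5168
v²/c² = 1 - 0.5168 = 0.4832
v/c = √(0.4832) = 0.6951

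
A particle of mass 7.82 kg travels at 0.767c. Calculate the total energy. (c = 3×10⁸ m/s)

γ = 1/√(1 - 0.767²) = 1.558
mc² = 7.82 × (3×10⁸)² = 7.038×10¹⁷ J
E = γmc² = 1.558 × 7.038×10¹⁷ = 1.097×10¹⁸ J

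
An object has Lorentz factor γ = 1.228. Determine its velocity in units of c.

From γ = 1/√(1 - v²/c²):
1/γ² = 1/1.228² = 0.6631
v²/c² = 1 - 0.6631 = 0.3369
v/c = √(0.3369) = 0.5804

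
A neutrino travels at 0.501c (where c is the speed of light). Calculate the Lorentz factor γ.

v/c = 0.501, so (v/c)² = 0.251001
1 - (v/c)² = 0.748999
γ = 1/√(0.748999) = 1.155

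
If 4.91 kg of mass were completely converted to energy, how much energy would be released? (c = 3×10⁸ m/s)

Using E = mc²:
c² = (3×10⁸)² = 9×10¹⁶ m²/s²
E = 4.91 × 9×10¹⁶ = 4.419×10¹⁷ J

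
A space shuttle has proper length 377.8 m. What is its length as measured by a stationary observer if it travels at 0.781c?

Proper length L₀ = 377.8 m
γ = 1/√(1 - 0.781²) = 1.6012
L = L₀/γ = 377.8/1.6012 = 235.9 m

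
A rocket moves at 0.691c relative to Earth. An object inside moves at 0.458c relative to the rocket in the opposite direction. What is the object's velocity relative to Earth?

Object's velocity in rocket frame is u' = -0.458c
u = (u' + v)/(1 + u'v/c²) = (v - 0.458)/(1 - 0.458·v/c²)
Numerator: 0.691 - 0.458 = 0.233
Denominator: 1 - 0.316478 = 0.683522
u = 0.233/0.683522 = 0.3409c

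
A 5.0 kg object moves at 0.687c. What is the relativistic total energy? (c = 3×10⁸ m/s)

γ = 1/√(1 - 0.687²) = 1.3762
mc² = 5.0 × (3×10⁸)² = 4.500×10¹⁷ J
E = γmc² = 1.3762 × 4.500×10¹⁷ = 6.193×10¹⁷ J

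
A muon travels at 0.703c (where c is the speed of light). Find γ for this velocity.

v/c = 0.703, so (v/c)² = 0.494209
1 - (v/c)² = 0.505791
γ = 1/√(0.505791) = 1.406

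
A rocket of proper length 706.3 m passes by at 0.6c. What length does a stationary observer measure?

Proper length L₀ = 706.3 m
γ = 1/√(1 - 0.6²) = 1.250
L = L₀/γ = 706.3/1.250 = 565.0 m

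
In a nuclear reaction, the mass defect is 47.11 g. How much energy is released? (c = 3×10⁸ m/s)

Convert mass defect: Δm = 47.11 g = 0.04711 kg
E = Δm·c² = 0.04711 × (3×10⁸)²
= 0.04711 × 9×10¹⁶ = 4.240×10¹⁵ J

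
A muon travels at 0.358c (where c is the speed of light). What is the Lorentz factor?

v/c = 0.358, so (v/c)² = 0.128164
1 - (v/c)² = 0.871836
γ = 1/√(0.871836) = 1.071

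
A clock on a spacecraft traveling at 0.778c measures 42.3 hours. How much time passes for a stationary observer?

Proper time Δt₀ = 42.3 hours
γ = 1/√(1 - 0.778²) = 1.5917
Δt = γΔt₀ = 1.5917 × 42.3 = 67.33 hours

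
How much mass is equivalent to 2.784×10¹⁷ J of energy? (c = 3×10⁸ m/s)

From E = mc², we get m = E/c²
c² = (3×10⁸)² = 9×10¹⁶ m²/s²
m = 2.784×10¹⁷ / 9×10¹⁶ = 3.093 kg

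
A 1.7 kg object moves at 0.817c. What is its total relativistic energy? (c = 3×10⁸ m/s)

γ = 1/√(1 - 0.817²) = 1.734
mc² = 1.7 × (3×10⁸)² = 1.530×10¹⁷ J
E = γmc² = 1.734 × 1.530×10¹⁷ = 2.653×10¹⁷ J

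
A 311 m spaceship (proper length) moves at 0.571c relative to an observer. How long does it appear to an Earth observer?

Proper length L₀ = 311 m
γ = 1/√(1 - 0.571²) = 1.218
L = L₀/γ = 311/1.218 = 255.3 m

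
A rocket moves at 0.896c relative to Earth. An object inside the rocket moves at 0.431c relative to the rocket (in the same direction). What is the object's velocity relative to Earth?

u = (u' + v)/(1 + u'v/c²)
Numerator: 0.431 + 0.896 = 1.327
Denominator: 1 + 0.386176 = 1.386176
u = 1.327/1.386176 = 0.9573c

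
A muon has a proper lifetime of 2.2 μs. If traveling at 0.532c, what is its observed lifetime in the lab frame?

Proper lifetime τ₀ = 2.2 μs
γ = 1/√(1 - 0.532²) = 1.181
τ = γτ₀ = 1.181 × 2.2 μs = 2.598 μs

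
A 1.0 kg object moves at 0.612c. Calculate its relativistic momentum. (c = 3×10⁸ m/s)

γ = 1/√(1 - 0.612²) = 1.26445
v = 0.612 × 3×10⁸ = 1.836×10⁸ m/s
p = γmv = 1.26445 × 1.0 × 1.836×10⁸ = 2.322×10⁸ kg·m/s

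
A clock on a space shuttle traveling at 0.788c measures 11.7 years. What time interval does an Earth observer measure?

Proper time Δt₀ = 11.7 years
γ = 1/√(1 - 0.788²) = 1.624
Δt = γΔt₀ = 1.624 × 11.7 = 19.00 years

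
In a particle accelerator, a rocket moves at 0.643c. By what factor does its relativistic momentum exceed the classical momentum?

p_rel = γmv, p_class = mv
Ratio = γ = 1/√(1 - 0.643²)
= 1/√(0.586551) = 1.306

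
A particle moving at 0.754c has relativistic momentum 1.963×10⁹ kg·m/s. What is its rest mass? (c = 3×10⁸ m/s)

γ = 1/√(1 - 0.754²) = 1.5224
v = 0.754 × 3×10⁸ = 2.262×10⁸ m/s
m = p/(γv) = 1.963×10⁹/(1.5224 × 2.262×10⁸) = 5.700 kg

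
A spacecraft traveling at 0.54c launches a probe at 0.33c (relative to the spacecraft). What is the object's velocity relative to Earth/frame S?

u = (u' + v)/(1 + u'v/c²)
Numerator: 0.33 + 0.54 = 0.87
Denominator: 1 + 0.1782 = 1.1782
u = 0.87/1.1782 = 0.7384c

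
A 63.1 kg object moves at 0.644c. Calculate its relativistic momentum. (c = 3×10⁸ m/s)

γ = 1/√(1 - 0.644²) = 1.30715
v = 0.644 × 3×10⁸ = 1.932×10⁸ m/s
p = γmv = 1.30715 × 63.1 × 1.932×10⁸ = 1.594×10¹⁰ kg·m/s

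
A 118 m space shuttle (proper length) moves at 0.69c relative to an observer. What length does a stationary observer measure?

Proper length L₀ = 118 m
γ = 1/√(1 - 0.69²) = 1.3816
L = L₀/γ = 118/1.3816 = 85.41 m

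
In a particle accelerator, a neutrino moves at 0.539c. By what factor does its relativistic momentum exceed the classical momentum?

p_rel = γmv, p_class = mv
Ratio = γ = 1/√(1 - 0.539²)
= 1/√(0.709479) = 1.187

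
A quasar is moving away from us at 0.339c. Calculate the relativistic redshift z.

β = 0.339
(1+β)/(1-β) = 1.339/0.661 = 2.0257
√(2.0257) = 1.4233
z = 1.4233 - 1 = 0.4233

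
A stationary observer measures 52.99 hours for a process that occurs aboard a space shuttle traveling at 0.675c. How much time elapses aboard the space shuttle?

Dilated time Δt = 52.99 hours
γ = 1/√(1 - 0.675²) = 1.3553
Δt₀ = Δt/γ = 52.99/1.3553 = 39.10 hours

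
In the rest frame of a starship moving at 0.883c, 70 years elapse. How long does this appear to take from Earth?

Proper time Δt₀ = 70 years
γ = 1/√(1 - 0.883²) = 2.1305
Δt = γΔt₀ = 2.1305 × 70 = 149.1 years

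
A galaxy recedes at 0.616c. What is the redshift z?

β = 0.616
(1+β)/(1-β) = 1.616/0.384 = 4.208
√(4.208) = 2.051
z = 2.051 - 1 = 1.051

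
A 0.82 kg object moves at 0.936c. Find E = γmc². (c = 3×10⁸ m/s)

γ = 1/√(1 - 0.936²) = 2.841
mc² = 0.82 × (3×10⁸)² = 7.380×10¹⁶ J
E = γmc² = 2.841 × 7.380×10¹⁶ = 2.097×10¹⁷ J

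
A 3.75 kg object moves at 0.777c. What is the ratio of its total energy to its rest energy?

E = γmc², E₀ = mc²
E/E₀ = γ = 1/√(1 - 0.777²) = 1.589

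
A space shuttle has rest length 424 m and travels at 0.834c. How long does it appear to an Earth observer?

Proper length L₀ = 424 m
γ = 1/√(1 - 0.834²) = 1.8124
L = L₀/γ = 424/1.8124 = 233.9 m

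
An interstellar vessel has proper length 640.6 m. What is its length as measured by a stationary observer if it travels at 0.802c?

Proper length L₀ = 640.6 m
γ = 1/√(1 - 0.802²) = 1.67413
L = L₀/γ = 640.6/1.67413 = 382.6 m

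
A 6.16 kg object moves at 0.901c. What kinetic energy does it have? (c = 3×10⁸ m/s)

γ = 1/√(1 - 0.901²) = 2.30511
γ - 1 = 1.30511
KE = (γ-1)mc² = 1.30511 × 6.16 × (3×10⁸)² = 7.236×10¹⁷ J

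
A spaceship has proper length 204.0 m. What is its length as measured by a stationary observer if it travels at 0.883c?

Proper length L₀ = 204.0 m
γ = 1/√(1 - 0.883²) = 2.1305
L = L₀/γ = 204.0/2.1305 = 95.75 m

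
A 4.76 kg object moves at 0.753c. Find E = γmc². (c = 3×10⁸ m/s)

γ = 1/√(1 - 0.753²) = 1.5197
mc² = 4.76 × (3×10⁸)² = 4.284×10¹⁷ J
E = γmc² = 1.5197 × 4.284×10¹⁷ = 6.510×10¹⁷ J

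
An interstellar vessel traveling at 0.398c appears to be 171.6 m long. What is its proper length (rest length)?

Contracted length L = 171.6 m
γ = 1/√(1 - 0.398²) = 1.0901
L₀ = γL = 1.0901 × 171.6 = 187.1 m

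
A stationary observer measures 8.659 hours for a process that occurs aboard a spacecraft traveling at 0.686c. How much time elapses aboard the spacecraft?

Dilated time Δt = 8.659 hours
γ = 1/√(1 - 0.686²) = 1.3744
Δt₀ = Δt/γ = 8.659/1.3744 = 6.300 hours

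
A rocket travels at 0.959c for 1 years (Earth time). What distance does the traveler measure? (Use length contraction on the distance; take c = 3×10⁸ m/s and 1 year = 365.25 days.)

Earth distance: d = v × t = 0.959c × 1 yr = 9.079×10¹⁵ m
γ = 3.529
d' = d/γ = 9.079×10¹⁵/3.529 = 2.573×10¹⁵ m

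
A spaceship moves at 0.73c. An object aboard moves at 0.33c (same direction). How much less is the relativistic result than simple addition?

Classical: u' + v = 0.33 + 0.73 = 1.06c
Relativistic: u = (0.33 + 0.73)/(1 + 0.2409) = 1.06/1.2409 = 0.8542c
Difference: 1.06 - 0.8542 = 0.2058c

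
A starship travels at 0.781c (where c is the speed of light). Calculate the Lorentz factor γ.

v/c = 0.781, so (v/c)² = 0.609961
1 - (v/c)² = 0.390039
γ = 1/√(0.390039) = 1.601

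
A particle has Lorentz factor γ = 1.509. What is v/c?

From γ = 1/√(1 - v²/c²):
1/γ² = 1/1.509² = 0.4392
v²/c² = 1 - 0.4392 = 0.5608
v/c = √(0.5608) = 0.7489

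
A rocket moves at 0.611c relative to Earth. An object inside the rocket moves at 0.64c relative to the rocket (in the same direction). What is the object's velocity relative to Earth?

u = (u' + v)/(1 + u'v/c²)
Numerator: 0.64 + 0.611 = 1.251
Denominator: 1 + 0.39104 = 1.39104
u = 1.251/1.39104 = 0.8993c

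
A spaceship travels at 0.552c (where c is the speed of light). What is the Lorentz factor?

v/c = 0.552, so (v/c)² = 0.304704
1 - (v/c)² = 0.695296
γ = 1/√(0.695296) = 1.199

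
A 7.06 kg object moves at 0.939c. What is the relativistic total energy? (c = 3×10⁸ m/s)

γ = 1/√(1 - 0.939²) = 2.908
mc² = 7.06 × (3×10⁸)² = 6.354×10¹⁷ J
E = γmc² = 2.908 × 6.354×10¹⁷ = 1.848×10¹⁸ J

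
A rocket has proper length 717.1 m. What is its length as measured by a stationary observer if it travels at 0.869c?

Proper length L₀ = 717.1 m
γ = 1/√(1 - 0.869²) = 2.021
L = L₀/γ = 717.1/2.021 = 354.8 m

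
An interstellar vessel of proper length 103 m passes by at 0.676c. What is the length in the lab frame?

Proper length L₀ = 103 m
γ = 1/√(1 - 0.676²) = 1.357
L = L₀/γ = 103/1.357 = 75.90 m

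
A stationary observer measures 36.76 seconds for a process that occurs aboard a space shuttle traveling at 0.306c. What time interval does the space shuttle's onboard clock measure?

Dilated time Δt = 36.76 seconds
γ = 1/√(1 - 0.306²) = 1.0504
Δt₀ = Δt/γ = 36.76/1.0504 = 35.00 seconds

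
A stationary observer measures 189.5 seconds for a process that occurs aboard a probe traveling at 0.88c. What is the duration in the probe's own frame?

Dilated time Δt = 189.5 seconds
γ = 1/√(1 - 0.88²) = 2.1054
Δt₀ = Δt/γ = 189.5/2.1054 = 90.01 seconds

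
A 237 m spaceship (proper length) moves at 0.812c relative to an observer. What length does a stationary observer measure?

Proper length L₀ = 237 m
γ = 1/√(1 - 0.812²) = 1.7133
L = L₀/γ = 237/1.7133 = 138.3 m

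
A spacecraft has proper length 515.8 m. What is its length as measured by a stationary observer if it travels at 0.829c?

Proper length L₀ = 515.8 m
γ = 1/√(1 - 0.829²) = 1.788
L = L₀/γ = 515.8/1.788 = 288.5 m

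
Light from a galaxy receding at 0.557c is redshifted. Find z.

β = 0.557
(1+β)/(1-β) = 1.557/0.443 = 3.51467
√(3.51467) = 1.8747
z = 1.8747 - 1 = 0.8747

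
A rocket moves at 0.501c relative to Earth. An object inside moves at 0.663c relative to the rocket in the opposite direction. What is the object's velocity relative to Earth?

Object's velocity in rocket frame is u' = -0.663c
u = (u' + v)/(1 + u'v/c²) = (v - 0.663)/(1 - 0.663·v/c²)
Numerator: 0.501 - 0.663 = -0.162
Denominator: 1 - 0.332163 = 0.667837
u = -0.162/0.667837 = -0.2426c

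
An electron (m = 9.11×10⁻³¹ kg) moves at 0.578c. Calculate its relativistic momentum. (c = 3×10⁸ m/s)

γ = 1/√(1 - 0.578²) = 1.2254
v = 0.578 × 3×10⁸ = 1.734×10⁸ m/s
p = γmv = 1.2254 × 9.11×10⁻³¹ × 1.734×10⁸ = 1.936×10⁻²² kg·m/s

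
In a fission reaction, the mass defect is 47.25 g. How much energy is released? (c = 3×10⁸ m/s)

Convert mass defect: Δm = 47.25 g = 0.04725 kg
E = Δm·c² = 0.04725 × (3×10⁸)²
= 0.04725 × 9×10¹⁶ = 4.253×10¹⁵ J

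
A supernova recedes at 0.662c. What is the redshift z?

β = 0.662
(1+β)/(1-β) = 1.662/0.338 = 4.917
√(4.917) = 2.217
z = 2.217 - 1 = 1.217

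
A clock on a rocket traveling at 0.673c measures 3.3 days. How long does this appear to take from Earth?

Proper time Δt₀ = 3.3 days
γ = 1/√(1 - 0.673²) = 1.352
Δt = γΔt₀ = 1.352 × 3.3 = 4.462 days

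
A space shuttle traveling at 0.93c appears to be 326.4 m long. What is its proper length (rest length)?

Contracted length L = 326.4 m
γ = 1/√(1 - 0.93²) = 2.7206
L₀ = γL = 2.7206 × 326.4 = 888.0 m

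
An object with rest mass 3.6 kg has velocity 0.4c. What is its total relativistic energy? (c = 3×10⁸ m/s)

γ = 1/√(1 - 0.4²) = 1.091
mc² = 3.6 × (3×10⁸)² = 3.240×10¹⁷ J
E = γmc² = 1.091 × 3.240×10¹⁷ = 3.535×10¹⁷ J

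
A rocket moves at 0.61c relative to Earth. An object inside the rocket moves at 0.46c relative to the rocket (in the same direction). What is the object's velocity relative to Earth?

u = (u' + v)/(1 + u'v/c²)
Numerator: 0.46 + 0.61 = 1.07
Denominator: 1 + 0.2806 = 1.2806
u = 1.07/1.2806 = 0.8355c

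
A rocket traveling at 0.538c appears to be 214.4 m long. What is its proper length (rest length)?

Contracted length L = 214.4 m
γ = 1/√(1 - 0.538²) = 1.186
L₀ = γL = 1.186 × 214.4 = 254.3 m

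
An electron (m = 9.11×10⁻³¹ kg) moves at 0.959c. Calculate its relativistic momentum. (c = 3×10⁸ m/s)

γ = 1/√(1 - 0.959²) = 3.5285
v = 0.959 × 3×10⁸ = 2.877×10⁸ m/s
p = γmv = 3.5285 × 9.11×10⁻³¹ × 2.877×10⁸ = 9.248×10⁻²² kg·m/s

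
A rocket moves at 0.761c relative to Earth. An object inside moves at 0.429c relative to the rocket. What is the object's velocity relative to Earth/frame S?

u = (u' + v)/(1 + u'v/c²)
Numerator: 0.429 + 0.761 = 1.19
Denominator: 1 + 0.326469 = 1.326469
u = 1.19/1.326469 = 0.8971c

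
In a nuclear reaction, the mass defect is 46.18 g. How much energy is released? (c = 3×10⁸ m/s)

Convert mass defect: Δm = 46.18 g = 0.04618 kg
E = Δm·c² = 0.04618 × (3×10⁸)²
= 0.04618 × 9×10¹⁶ = 4.156×10¹⁵ J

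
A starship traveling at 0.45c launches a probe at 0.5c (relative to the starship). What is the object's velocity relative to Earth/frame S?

u = (u' + v)/(1 + u'v/c²)
Numerator: 0.5 + 0.45 = 0.95
Denominator: 1 + 0.225 = 1.225
u = 0.95/1.225 = 0.7755c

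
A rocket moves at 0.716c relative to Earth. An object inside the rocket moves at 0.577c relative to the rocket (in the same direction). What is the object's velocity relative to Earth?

u = (u' + v)/(1 + u'v/c²)
Numerator: 0.577 + 0.716 = 1.293
Denominator: 1 + 0.413132 = 1.413132
u = 1.293/1.413132 = 0.9150c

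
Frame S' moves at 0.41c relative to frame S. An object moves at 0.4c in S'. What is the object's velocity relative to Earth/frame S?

u = (u' + v)/(1 + u'v/c²)
Numerator: 0.4 + 0.41 = 0.81
Denominator: 1 + 0.164 = 1.164
u = 0.81/1.164 = 0.6959c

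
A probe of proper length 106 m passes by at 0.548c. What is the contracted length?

Proper length L₀ = 106 m
γ = 1/√(1 - 0.548²) = 1.1955
L = L₀/γ = 106/1.1955 = 88.67 m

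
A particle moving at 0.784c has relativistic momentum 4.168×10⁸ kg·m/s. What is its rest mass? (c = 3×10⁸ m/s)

γ = 1/√(1 - 0.784²) = 1.611
v = 0.784 × 3×10⁸ = 2.352×10⁸ m/s
m = p/(γv) = 4.168×10⁸/(1.611 × 2.352×10⁸) = 1.100 kg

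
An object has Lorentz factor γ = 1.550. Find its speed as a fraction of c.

From γ = 1/√(1 - v²/c²):
1/γ² = 1/1.550² = 0.41623
v²/c² = 1 - 0.41623 = 0.58377
v/c = √(0.58377) = 0.7640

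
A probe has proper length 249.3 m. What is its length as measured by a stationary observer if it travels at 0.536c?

Proper length L₀ = 249.3 m
γ = 1/√(1 - 0.536²) = 1.1845
L = L₀/γ = 249.3/1.1845 = 210.5 m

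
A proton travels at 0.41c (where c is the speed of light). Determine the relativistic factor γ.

v/c = 0.41, so (v/c)² = 0.1681
1 - (v/c)² = 0.8319
γ = 1/√(0.8319) = 1.096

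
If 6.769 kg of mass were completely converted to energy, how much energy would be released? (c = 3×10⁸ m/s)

Using E = mc²:
c² = (3×10⁸)² = 9×10¹⁶ m²/s²
E = 6.769 × 9×10¹⁶ = 6.092×10¹⁷ J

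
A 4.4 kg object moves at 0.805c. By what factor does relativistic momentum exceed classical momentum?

p_rel = γmv, p_class = mv
Ratio = γ = 1/√(1 - 0.805²) = 1.686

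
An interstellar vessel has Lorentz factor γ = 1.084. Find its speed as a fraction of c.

From γ = 1/√(1 - v²/c²):
1/γ² = 1/1.084² = 0.8510
v²/c² = 1 - 0.8510 = 0.1490
v/c = √(0.1490) = 0.3860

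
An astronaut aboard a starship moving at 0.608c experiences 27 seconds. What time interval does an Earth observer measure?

Proper time Δt₀ = 27 seconds
γ = 1/√(1 - 0.608²) = 1.2595
Δt = γΔt₀ = 1.2595 × 27 = 34.01 seconds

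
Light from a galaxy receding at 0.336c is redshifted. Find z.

β = 0.336
(1+β)/(1-β) = 1.336/0.664 = 2.01205
√(2.01205) = 1.4185
z = 1.4185 - 1 = 0.4185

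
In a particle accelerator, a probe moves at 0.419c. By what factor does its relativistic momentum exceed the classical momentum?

p_rel = γmv, p_class = mv
Ratio = γ = 1/√(1 - 0.419²)
= 1/√(0.824439) = 1.101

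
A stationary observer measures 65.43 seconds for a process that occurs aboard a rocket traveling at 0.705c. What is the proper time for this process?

Dilated time Δt = 65.43 seconds
γ = 1/√(1 - 0.705²) = 1.410
Δt₀ = Δt/γ = 65.43/1.410 = 46.40 seconds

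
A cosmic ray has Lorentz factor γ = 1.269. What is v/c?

From γ = 1/√(1 - v²/c²):
1/γ² = 1/1.269² = 0.6210
v²/c² = 1 - 0.6210 = 0.3790
v/c = √(0.3790) = 0.6156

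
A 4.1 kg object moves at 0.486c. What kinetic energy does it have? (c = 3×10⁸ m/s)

γ = 1/√(1 - 0.486²) = 1.14422
γ - 1 = 0.14422
KE = (γ-1)mc² = 0.14422 × 4.1 × (3×10⁸)² = 5.322×10¹⁶ J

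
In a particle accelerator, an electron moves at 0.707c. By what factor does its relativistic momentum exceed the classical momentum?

p_rel = γmv, p_class = mv
Ratio = γ = 1/√(1 - 0.707²)
= 1/√(0.500151) = 1.414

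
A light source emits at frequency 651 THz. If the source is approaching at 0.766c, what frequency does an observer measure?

β = v/c = 0.766
(1+β)/(1-β) = 1.766/0.234 = 7.547
Doppler factor = √(7.547) = 2.747
f_obs = 651 × 2.747 = 1788 THz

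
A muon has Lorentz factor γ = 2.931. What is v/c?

From γ = 1/√(1 - v²/c²):
1/γ² = 1/2.931² = 0.1164
v²/c² = 1 - 0.1164 = 0.8836
v/c = √(0.8836) = 0.9400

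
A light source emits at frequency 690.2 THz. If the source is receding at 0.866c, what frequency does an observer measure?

β = v/c = 0.866
(1-β)/(1+β) = 0.134/1.866 = 0.07181
Doppler factor = √(0.07181) = 0.2680
f_obs = 690.2 × 0.2680 = 185.0 THz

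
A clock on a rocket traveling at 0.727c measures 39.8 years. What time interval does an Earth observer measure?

Proper time Δt₀ = 39.8 years
γ = 1/√(1 - 0.727²) = 1.4564
Δt = γΔt₀ = 1.4564 × 39.8 = 57.96 years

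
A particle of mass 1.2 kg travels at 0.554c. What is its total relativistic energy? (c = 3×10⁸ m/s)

γ = 1/√(1 - 0.554²) = 1.201
mc² = 1.2 × (3×10⁸)² = 1.080×10¹⁷ J
E = γmc² = 1.201 × 1.080×10¹⁷ = 1.297×10¹⁷ J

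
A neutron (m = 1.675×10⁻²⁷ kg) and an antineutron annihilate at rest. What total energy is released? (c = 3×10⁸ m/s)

Both particles have the same rest mass, so total mass = 2m
E = 2m·c² = 2 × 1.675×10⁻²⁷ × (3×10⁸)²
= 2 × 1.675×10⁻²⁷ × 9×10¹⁶
= 3.015×10⁻¹⁰ J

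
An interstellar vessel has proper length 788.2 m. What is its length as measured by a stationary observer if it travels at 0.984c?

Proper length L₀ = 788.2 m
γ = 1/√(1 - 0.984²) = 5.613
L = L₀/γ = 788.2/5.613 = 140.4 m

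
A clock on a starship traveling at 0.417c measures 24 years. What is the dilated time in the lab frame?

Proper time Δt₀ = 24 years
γ = 1/√(1 - 0.417²) = 1.10022
Δt = γΔt₀ = 1.10022 × 24 = 26.41 years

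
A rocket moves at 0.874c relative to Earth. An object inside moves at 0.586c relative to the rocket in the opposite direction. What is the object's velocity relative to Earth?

Object's velocity in rocket frame is u' = -0.586c
u = (u' + v)/(1 + u'v/c²) = (v - 0.586)/(1 - 0.586·v/c²)
Numerator: 0.874 - 0.586 = 0.288
Denominator: 1 - 0.512164 = 0.487836
u = 0.288/0.487836 = 0.5904c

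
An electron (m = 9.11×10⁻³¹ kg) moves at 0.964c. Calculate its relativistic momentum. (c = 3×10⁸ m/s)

γ = 1/√(1 - 0.964²) = 3.7608
v = 0.964 × 3×10⁸ = 2.892×10⁸ m/s
p = γmv = 3.7608 × 9.11×10⁻³¹ × 2.892×10⁸ = 9.908×10⁻²² kg·m/s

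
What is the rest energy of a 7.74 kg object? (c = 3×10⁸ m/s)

c² = (3×10⁸)² = 9.000×10¹⁶ m²/s²
E₀ = mc² = 7.74 × 9.000×10¹⁶ = 6.966×10¹⁷ J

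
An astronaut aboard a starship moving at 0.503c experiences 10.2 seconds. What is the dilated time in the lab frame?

Proper time Δt₀ = 10.2 seconds
γ = 1/√(1 - 0.503²) = 1.157
Δt = γΔt₀ = 1.157 × 10.2 = 11.80 seconds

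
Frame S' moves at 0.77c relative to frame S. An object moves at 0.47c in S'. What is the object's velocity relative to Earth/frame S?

u = (u' + v)/(1 + u'v/c²)
Numerator: 0.47 + 0.77 = 1.24
Denominator: 1 + 0.3619 = 1.3619
u = 1.24/1.3619 = 0.9105c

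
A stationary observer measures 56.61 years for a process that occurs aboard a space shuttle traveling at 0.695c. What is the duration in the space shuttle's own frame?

Dilated time Δt = 56.61 years
γ = 1/√(1 - 0.695²) = 1.391
Δt₀ = Δt/γ = 56.61/1.391 = 40.70 years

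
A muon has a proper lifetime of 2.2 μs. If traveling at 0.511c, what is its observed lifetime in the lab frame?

Proper lifetime τ₀ = 2.2 μs
γ = 1/√(1 - 0.511²) = 1.163
τ = γτ₀ = 1.163 × 2.2 μs = 2.559 μs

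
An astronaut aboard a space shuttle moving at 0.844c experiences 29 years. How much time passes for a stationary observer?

Proper time Δt₀ = 29 years
γ = 1/√(1 - 0.844²) = 1.8645
Δt = γΔt₀ = 1.8645 × 29 = 54.07 years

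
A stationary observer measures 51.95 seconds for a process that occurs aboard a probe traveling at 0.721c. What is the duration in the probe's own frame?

Dilated time Δt = 51.95 seconds
γ = 1/√(1 - 0.721²) = 1.443
Δt₀ = Δt/γ = 51.95/1.443 = 36.00 seconds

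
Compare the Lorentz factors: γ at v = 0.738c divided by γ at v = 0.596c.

γ₁ = 1/√(1 - 0.738²) = 1.482
γ₂ = 1/√(1 - 0.596²) = 1.245
γ₁/γ₂ = 1.482/1.245 = 1.190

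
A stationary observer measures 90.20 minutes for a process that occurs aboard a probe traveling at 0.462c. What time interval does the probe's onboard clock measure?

Dilated time Δt = 90.20 minutes
γ = 1/√(1 - 0.462²) = 1.1275
Δt₀ = Δt/γ = 90.20/1.1275 = 80.00 minutes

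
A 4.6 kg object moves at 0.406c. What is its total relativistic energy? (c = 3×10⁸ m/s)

γ = 1/√(1 - 0.406²) = 1.0942
mc² = 4.6 × (3×10⁸)² = 4.140×10¹⁷ J
E = γmc² = 1.0942 × 4.140×10¹⁷ = 4.530×10¹⁷ J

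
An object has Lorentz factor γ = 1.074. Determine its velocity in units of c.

From γ = 1/√(1 - v²/c²):
1/γ² = 1/1.074² = 0.8669
v²/c² = 1 - 0.8669 = 0.1331
v/c = √(0.1331) = 0.3648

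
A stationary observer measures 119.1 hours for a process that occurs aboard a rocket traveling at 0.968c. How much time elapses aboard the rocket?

Dilated time Δt = 119.1 hours
γ = 1/√(1 - 0.968²) = 3.985
Δt₀ = Δt/γ = 119.1/3.985 = 29.89 hours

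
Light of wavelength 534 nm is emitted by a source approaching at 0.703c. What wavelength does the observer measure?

β = 0.703
Wavelength Doppler factor = √(0.297/1.703) = √(0.1744) = 0.4176
λ_obs = 534 × 0.4176 = 223.0 nm (blueshift)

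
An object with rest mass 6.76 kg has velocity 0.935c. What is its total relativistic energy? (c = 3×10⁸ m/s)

γ = 1/√(1 - 0.935²) = 2.820
mc² = 6.76 × (3×10⁸)² = 6.084×10¹⁷ J
E = γmc² = 2.820 × 6.084×10¹⁷ = 1.716×10¹⁸ J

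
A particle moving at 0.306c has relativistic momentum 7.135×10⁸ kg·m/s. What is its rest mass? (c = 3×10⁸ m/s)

γ = 1/√(1 - 0.306²) = 1.050385
v = 0.306 × 3×10⁸ = 9.180×10⁷ m/s
m = p/(γv) = 7.135×10⁸/(1.050385 × 9.180×10⁷) = 7.400 kg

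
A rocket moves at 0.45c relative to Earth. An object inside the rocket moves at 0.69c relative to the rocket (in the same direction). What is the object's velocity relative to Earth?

u = (u' + v)/(1 + u'v/c²)
Numerator: 0.69 + 0.45 = 1.14
Denominator: 1 + 0.3105 = 1.3105
u = 1.14/1.3105 = 0.8699c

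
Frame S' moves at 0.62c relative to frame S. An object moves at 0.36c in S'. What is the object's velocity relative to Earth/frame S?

u = (u' + v)/(1 + u'v/c²)
Numerator: 0.36 + 0.62 = 0.98
Denominator: 1 + 0.2232 = 1.2232
u = 0.98/1.2232 = 0.8012c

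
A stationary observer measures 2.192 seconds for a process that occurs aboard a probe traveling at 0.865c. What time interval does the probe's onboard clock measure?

Dilated time Δt = 2.192 seconds
γ = 1/√(1 - 0.865²) = 1.993
Δt₀ = Δt/γ = 2.192/1.993 = 1.100 seconds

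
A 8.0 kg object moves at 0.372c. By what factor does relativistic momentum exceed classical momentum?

p_rel = γmv, p_class = mv
Ratio = γ = 1/√(1 - 0.372²) = 1.077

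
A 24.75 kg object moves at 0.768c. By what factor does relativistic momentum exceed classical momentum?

p_rel = γmv, p_class = mv
Ratio = γ = 1/√(1 - 0.768²) = 1.561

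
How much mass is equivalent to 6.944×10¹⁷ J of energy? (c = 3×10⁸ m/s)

From E = mc², we get m = E/c²
c² = (3×10⁸)² = 9×10¹⁶ m²/s²
m = 6.944×10¹⁷ / 9×10¹⁶ = 7.716 kg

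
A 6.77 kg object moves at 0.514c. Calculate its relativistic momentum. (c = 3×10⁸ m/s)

γ = 1/√(1 - 0.514²) = 1.166
v = 0.514 × 3×10⁸ = 1.542×10⁸ m/s
p = γmv = 1.166 × 6.77 × 1.542×10⁸ = 1.217×10⁹ kg·m/s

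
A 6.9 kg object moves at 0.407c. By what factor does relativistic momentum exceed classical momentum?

p_rel = γmv, p_class = mv
Ratio = γ = 1/√(1 - 0.407²) = 1.095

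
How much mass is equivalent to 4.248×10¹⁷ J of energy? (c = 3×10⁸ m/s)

From E = mc², we get m = E/c²
c² = (3×10⁸)² = 9×10¹⁶ m²/s²
m = 4.248×10¹⁷ / 9×10¹⁶ = 4.720 kg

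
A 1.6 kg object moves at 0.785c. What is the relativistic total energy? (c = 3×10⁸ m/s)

γ = 1/√(1 - 0.785²) = 1.614
mc² = 1.6 × (3×10⁸)² = 1.440×10¹⁷ J
E = γmc² = 1.614 × 1.440×10¹⁷ = 2.324×10¹⁷ J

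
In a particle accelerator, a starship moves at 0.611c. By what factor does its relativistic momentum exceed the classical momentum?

p_rel = γmv, p_class = mv
Ratio = γ = 1/√(1 - 0.611²)
= 1/√(0.626679) = 1.263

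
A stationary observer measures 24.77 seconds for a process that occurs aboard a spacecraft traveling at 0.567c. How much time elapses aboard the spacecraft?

Dilated time Δt = 24.77 seconds
γ = 1/√(1 - 0.567²) = 1.214
Δt₀ = Δt/γ = 24.77/1.214 = 20.40 seconds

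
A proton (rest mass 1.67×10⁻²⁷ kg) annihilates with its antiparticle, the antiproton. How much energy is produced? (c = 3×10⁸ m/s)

Both particles have the same rest mass, so total mass = 2m
E = 2m·c² = 2 × 1.67×10⁻²⁷ × (3×10⁸)²
= 2 × 1.67×10⁻²⁷ × 9×10¹⁶
= 3.006×10⁻¹⁰ J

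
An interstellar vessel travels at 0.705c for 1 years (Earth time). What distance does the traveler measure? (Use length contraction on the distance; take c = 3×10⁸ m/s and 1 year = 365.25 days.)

Earth distance: d = v × t = 0.705c × 1 yr = 6.6744×10¹⁵ m
γ = 1.4100
d' = d/γ = 6.6744×10¹⁵/1.4100 = 4.734×10¹⁵ m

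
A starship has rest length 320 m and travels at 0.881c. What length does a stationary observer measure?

Proper length L₀ = 320 m
γ = 1/√(1 - 0.881²) = 2.114
L = L₀/γ = 320/2.114 = 151.4 m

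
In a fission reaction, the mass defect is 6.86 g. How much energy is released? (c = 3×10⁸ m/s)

Convert mass defect: Δm = 6.86 g = 0.00686 kg
E = Δm·c² = 0.00686 × (3×10⁸)²
= 0.00686 × 9×10¹⁶ = 6.174×10¹⁴ J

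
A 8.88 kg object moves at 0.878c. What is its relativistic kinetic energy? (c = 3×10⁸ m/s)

γ = 1/√(1 - 0.878²) = 2.0892
γ - 1 = 1.0892
KE = (γ-1)mc² = 1.0892 × 8.88 × (3×10⁸)² = 8.705×10¹⁷ J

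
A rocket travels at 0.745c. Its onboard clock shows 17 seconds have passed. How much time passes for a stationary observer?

Proper time Δt₀ = 17 seconds
γ = 1/√(1 - 0.745²) = 1.499
Δt = γΔt₀ = 1.499 × 17 = 25.48 seconds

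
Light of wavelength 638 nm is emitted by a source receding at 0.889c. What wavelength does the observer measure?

β = 0.889
Wavelength Doppler factor = √(1.889/0.111) = √(17.018) = 4.125
λ_obs = 638 × 4.125 = 2632 nm (redshift)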